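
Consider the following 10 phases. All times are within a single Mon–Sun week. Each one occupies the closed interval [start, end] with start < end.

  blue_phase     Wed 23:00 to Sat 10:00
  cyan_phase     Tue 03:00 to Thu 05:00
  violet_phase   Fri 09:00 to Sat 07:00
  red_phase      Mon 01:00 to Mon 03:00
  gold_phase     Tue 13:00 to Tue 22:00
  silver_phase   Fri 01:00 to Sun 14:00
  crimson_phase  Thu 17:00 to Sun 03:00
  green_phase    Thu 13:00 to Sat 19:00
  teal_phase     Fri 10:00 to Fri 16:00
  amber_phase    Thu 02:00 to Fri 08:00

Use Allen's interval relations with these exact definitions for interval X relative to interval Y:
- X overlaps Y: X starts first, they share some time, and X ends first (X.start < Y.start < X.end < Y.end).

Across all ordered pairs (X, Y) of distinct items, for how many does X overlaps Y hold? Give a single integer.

Checking all 90 ordered pairs for relation 'overlaps'; matching pairs in alphabetical order:
(amber_phase, crimson_phase): amber_phase overlaps crimson_phase ✓
(amber_phase, green_phase): amber_phase overlaps green_phase ✓
(amber_phase, silver_phase): amber_phase overlaps silver_phase ✓
(blue_phase, crimson_phase): blue_phase overlaps crimson_phase ✓
(blue_phase, green_phase): blue_phase overlaps green_phase ✓
(blue_phase, silver_phase): blue_phase overlaps silver_phase ✓
(crimson_phase, silver_phase): crimson_phase overlaps silver_phase ✓
(cyan_phase, amber_phase): cyan_phase overlaps amber_phase ✓
(cyan_phase, blue_phase): cyan_phase overlaps blue_phase ✓
(green_phase, crimson_phase): green_phase overlaps crimson_phase ✓
(green_phase, silver_phase): green_phase overlaps silver_phase ✓
Count: 11.

11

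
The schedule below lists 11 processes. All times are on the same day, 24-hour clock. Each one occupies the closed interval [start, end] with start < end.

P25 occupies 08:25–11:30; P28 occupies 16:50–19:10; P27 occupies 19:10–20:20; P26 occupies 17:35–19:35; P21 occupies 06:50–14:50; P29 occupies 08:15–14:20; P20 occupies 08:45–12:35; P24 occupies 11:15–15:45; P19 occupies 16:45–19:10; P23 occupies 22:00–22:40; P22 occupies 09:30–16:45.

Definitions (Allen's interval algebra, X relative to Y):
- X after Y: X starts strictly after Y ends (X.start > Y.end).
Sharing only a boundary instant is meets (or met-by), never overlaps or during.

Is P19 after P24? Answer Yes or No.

P19 = [16:45, 19:10], P24 = [11:15, 15:45].
Actual relation of P19 to P24: after.
Asked whether 'after' holds → Yes.

Yes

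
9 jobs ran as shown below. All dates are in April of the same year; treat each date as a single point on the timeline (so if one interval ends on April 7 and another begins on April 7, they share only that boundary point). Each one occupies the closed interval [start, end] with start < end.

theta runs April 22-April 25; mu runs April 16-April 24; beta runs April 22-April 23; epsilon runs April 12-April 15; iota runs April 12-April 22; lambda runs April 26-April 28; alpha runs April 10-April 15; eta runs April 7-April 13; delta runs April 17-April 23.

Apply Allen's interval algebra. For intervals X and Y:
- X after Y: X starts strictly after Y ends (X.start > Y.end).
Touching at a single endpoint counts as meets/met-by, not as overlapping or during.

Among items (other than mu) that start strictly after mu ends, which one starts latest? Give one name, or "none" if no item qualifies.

Target mu = [April 16, April 24].
alpha [April 10, April 15] → before → excluded.
beta [April 22, April 23] → during → excluded.
delta [April 17, April 23] → during → excluded.
epsilon [April 12, April 15] → before → excluded.
eta [April 7, April 13] → before → excluded.
iota [April 12, April 22] → overlaps → excluded.
lambda [April 26, April 28] → after → candidate.
theta [April 22, April 25] → overlapped-by → excluded.
Among candidates, latest start is April 26 → lambda.

lambda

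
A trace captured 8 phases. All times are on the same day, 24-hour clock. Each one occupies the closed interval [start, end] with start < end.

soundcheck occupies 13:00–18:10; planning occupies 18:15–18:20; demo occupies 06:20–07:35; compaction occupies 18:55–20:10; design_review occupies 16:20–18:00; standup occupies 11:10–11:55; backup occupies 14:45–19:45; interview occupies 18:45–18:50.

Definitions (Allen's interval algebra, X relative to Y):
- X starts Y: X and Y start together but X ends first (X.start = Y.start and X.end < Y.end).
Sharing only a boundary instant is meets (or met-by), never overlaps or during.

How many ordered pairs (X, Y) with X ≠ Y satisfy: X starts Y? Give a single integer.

Checking all 56 ordered pairs for relation 'starts'; matching pairs in alphabetical order:
No pair satisfies it.
Count: 0.

0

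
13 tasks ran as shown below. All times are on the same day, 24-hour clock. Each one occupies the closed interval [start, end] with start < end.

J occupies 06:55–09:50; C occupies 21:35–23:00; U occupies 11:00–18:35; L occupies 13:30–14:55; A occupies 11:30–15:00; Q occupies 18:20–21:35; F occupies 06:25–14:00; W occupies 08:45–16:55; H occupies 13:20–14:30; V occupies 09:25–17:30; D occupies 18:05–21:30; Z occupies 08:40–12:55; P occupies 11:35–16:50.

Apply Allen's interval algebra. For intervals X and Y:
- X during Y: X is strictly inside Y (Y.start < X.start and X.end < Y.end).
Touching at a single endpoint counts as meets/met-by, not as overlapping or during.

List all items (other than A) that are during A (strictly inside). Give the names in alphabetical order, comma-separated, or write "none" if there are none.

H, L

Target A = [11:30, 15:00].
C [21:35, 23:00] → after → no.
D [18:05, 21:30] → after → no.
F [06:25, 14:00] → overlaps → no.
H [13:20, 14:30] → during → yes.
J [06:55, 09:50] → before → no.
L [13:30, 14:55] → during → yes.
P [11:35, 16:50] → overlapped-by → no.
Q [18:20, 21:35] → after → no.
U [11:00, 18:35] → contains → no.
V [09:25, 17:30] → contains → no.
W [08:45, 16:55] → contains → no.
Z [08:40, 12:55] → overlaps → no.
Result: H, L.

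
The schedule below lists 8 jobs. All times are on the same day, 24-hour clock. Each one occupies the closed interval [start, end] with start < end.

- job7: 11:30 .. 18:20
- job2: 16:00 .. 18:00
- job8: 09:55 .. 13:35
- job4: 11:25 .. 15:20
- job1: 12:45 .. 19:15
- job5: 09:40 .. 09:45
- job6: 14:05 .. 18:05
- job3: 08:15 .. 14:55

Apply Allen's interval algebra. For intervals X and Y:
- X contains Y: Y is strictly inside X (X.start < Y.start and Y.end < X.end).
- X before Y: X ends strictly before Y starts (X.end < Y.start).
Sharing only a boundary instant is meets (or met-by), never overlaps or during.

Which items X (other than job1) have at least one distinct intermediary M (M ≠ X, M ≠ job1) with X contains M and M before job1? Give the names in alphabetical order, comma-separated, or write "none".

job3

Target job1 = [12:45, 19:15].
Intermediaries M with M before job1: job5.
Via job5 — items with X contains job5: job3.
Union: job3.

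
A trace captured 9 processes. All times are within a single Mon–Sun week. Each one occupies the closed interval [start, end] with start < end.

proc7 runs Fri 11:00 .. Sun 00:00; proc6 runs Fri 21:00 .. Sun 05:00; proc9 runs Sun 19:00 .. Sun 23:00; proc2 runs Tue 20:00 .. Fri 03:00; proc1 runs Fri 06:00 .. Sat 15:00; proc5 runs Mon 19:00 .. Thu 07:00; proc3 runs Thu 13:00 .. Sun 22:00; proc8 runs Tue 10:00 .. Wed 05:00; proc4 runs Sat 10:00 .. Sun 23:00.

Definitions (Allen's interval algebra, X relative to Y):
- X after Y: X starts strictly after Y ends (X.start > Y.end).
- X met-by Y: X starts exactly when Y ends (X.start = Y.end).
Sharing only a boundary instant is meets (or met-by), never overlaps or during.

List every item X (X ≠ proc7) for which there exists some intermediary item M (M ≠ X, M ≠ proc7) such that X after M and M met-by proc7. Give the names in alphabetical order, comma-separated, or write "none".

Target proc7 = [Fri 11:00, Sun 00:00].
Intermediaries M with M met-by proc7: none.
Union: none.

none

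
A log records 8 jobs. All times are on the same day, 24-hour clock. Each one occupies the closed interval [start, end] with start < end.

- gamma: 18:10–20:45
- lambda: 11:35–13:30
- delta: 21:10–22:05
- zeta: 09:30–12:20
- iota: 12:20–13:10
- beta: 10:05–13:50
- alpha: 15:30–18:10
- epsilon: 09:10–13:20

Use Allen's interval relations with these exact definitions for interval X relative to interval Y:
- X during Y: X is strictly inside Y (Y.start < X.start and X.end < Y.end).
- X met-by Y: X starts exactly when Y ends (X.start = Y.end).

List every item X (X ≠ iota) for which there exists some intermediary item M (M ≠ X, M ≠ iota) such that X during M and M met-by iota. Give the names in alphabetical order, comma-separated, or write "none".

none

Target iota = [12:20, 13:10].
Intermediaries M with M met-by iota: none.
Union: none.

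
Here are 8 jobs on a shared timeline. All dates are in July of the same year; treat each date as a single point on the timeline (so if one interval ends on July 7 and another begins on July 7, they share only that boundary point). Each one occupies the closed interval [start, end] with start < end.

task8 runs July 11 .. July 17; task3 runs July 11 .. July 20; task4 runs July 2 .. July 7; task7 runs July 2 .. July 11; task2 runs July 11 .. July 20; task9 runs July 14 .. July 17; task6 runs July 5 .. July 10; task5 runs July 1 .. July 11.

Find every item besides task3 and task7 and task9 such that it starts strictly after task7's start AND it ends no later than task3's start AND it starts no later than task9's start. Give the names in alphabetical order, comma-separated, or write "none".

task6

Conditions: its start is strictly after task7's start (X.start > July 2) AND its end is no later than task3's start (X.end <= July 11) AND its start is no later than task9's start (X.start <= July 14).
task2: start July 11 > July 2? ✓; end July 20 <= July 11? ✗; start July 11 <= July 14? ✓ → no.
task4: start July 2 > July 2? ✗; end July 7 <= July 11? ✓; start July 2 <= July 14? ✓ → no.
task5: start July 1 > July 2? ✗; end July 11 <= July 11? ✓; start July 1 <= July 14? ✓ → no.
task6: start July 5 > July 2? ✓; end July 10 <= July 11? ✓; start July 5 <= July 14? ✓ → yes.
task8: start July 11 > July 2? ✓; end July 17 <= July 11? ✗; start July 11 <= July 14? ✓ → no.
Result: task6.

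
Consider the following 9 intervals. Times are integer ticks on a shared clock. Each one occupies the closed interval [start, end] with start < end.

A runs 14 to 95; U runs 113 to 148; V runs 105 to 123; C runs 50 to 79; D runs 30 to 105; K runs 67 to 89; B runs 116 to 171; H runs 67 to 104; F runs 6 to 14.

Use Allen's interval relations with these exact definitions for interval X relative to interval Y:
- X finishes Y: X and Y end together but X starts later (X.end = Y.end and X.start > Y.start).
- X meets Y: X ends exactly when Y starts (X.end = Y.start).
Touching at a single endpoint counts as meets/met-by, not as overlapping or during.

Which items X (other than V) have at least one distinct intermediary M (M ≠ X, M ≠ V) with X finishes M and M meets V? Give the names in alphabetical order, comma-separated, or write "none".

none

Target V = [105, 123].
Intermediaries M with M meets V: D.
Via D — items with X finishes D: none.
Union: none.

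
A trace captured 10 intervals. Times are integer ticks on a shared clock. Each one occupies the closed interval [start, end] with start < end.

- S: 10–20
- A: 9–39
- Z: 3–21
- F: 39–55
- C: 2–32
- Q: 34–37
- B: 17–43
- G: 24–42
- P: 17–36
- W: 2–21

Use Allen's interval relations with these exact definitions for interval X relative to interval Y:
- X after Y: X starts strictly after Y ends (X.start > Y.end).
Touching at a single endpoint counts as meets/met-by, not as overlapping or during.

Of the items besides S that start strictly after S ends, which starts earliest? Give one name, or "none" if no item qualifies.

Target S = [10, 20].
A [9, 39] → contains → excluded.
B [17, 43] → overlapped-by → excluded.
C [2, 32] → contains → excluded.
F [39, 55] → after → candidate.
G [24, 42] → after → candidate.
P [17, 36] → overlapped-by → excluded.
Q [34, 37] → after → candidate.
W [2, 21] → contains → excluded.
Z [3, 21] → contains → excluded.
Among candidates, earliest start is 24 → G.

G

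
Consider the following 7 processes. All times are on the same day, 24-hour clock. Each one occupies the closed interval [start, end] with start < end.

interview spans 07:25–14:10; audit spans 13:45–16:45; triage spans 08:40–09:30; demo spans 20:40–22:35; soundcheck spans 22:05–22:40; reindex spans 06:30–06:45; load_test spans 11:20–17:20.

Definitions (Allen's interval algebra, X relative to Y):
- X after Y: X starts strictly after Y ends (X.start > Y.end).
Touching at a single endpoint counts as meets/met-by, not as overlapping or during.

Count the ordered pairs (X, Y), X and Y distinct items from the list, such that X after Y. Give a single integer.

16

Checking all 42 ordered pairs for relation 'after'; matching pairs in alphabetical order:
(audit, reindex): audit after reindex ✓
(audit, triage): audit after triage ✓
(demo, audit): demo after audit ✓
(demo, interview): demo after interview ✓
(demo, load_test): demo after load_test ✓
(demo, reindex): demo after reindex ✓
(demo, triage): demo after triage ✓
(interview, reindex): interview after reindex ✓
(load_test, reindex): load_test after reindex ✓
(load_test, triage): load_test after triage ✓
(soundcheck, audit): soundcheck after audit ✓
(soundcheck, interview): soundcheck after interview ✓
(soundcheck, load_test): soundcheck after load_test ✓
(soundcheck, reindex): soundcheck after reindex ✓
(soundcheck, triage): soundcheck after triage ✓
(triage, reindex): triage after reindex ✓
Count: 16.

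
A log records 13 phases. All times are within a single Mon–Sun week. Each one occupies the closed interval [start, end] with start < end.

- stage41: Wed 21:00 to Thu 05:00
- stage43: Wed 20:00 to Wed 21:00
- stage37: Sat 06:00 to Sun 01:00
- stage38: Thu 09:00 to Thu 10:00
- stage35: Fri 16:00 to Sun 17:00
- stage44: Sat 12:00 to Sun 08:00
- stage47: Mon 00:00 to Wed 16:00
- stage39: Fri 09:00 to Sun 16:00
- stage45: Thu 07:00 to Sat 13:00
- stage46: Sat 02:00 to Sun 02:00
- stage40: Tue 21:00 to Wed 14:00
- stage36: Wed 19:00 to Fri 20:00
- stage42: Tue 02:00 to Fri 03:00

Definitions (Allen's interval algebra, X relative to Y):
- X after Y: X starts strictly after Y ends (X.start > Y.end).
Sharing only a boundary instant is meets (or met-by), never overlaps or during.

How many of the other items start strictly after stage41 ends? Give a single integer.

Target stage41 = [Wed 21:00, Thu 05:00].
stage35 [Fri 16:00, Sun 17:00] → after → counts.
stage36 [Wed 19:00, Fri 20:00] → contains → no.
stage37 [Sat 06:00, Sun 01:00] → after → counts.
stage38 [Thu 09:00, Thu 10:00] → after → counts.
stage39 [Fri 09:00, Sun 16:00] → after → counts.
stage40 [Tue 21:00, Wed 14:00] → before → no.
stage42 [Tue 02:00, Fri 03:00] → contains → no.
stage43 [Wed 20:00, Wed 21:00] → meets → no.
stage44 [Sat 12:00, Sun 08:00] → after → counts.
stage45 [Thu 07:00, Sat 13:00] → after → counts.
stage46 [Sat 02:00, Sun 02:00] → after → counts.
stage47 [Mon 00:00, Wed 16:00] → before → no.
Total: 7.

7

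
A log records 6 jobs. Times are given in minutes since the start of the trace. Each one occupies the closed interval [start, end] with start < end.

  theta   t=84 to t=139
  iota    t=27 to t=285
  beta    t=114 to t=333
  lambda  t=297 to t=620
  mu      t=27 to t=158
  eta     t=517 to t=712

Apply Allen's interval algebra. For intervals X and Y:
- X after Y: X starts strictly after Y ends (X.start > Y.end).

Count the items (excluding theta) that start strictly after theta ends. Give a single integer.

Target theta = [t=84, t=139].
beta [t=114, t=333] → overlapped-by → no.
eta [t=517, t=712] → after → counts.
iota [t=27, t=285] → contains → no.
lambda [t=297, t=620] → after → counts.
mu [t=27, t=158] → contains → no.
Total: 2.

2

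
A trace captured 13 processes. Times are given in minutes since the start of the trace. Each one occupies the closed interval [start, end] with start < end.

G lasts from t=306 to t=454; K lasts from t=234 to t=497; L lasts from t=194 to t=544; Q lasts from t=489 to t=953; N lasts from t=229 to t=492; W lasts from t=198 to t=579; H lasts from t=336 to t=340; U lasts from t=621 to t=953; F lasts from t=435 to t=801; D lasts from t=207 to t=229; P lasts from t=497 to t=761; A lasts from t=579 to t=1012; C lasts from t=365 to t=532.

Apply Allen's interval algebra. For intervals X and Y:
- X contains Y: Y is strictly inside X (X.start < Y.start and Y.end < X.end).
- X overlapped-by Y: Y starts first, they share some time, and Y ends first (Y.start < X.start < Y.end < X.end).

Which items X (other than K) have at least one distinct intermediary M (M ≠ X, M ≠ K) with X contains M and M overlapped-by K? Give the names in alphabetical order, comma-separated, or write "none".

Target K = [t=234, t=497].
Intermediaries M with M overlapped-by K: C, F, Q.
Via C — items with X contains C: L, W.
Via F — items with X contains F: none.
Via Q — items with X contains Q: none.
Union: L, W.

L, W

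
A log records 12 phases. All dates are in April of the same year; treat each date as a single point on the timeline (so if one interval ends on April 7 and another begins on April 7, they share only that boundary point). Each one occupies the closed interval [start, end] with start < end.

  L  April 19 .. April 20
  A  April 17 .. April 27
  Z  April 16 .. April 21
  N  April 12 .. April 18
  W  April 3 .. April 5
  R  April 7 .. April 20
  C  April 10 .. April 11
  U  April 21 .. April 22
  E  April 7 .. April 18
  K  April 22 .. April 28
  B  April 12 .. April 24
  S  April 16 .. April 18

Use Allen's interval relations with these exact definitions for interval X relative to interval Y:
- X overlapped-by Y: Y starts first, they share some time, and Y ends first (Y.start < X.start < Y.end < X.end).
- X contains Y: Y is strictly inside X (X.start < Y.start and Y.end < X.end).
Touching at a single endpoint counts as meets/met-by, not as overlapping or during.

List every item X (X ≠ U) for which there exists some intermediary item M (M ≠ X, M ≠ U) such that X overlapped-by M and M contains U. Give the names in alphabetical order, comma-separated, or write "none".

A, K

Target U = [April 21, April 22].
Intermediaries M with M contains U: A, B.
Via A — items with X overlapped-by A: K.
Via B — items with X overlapped-by B: A, K.
Union: A, K.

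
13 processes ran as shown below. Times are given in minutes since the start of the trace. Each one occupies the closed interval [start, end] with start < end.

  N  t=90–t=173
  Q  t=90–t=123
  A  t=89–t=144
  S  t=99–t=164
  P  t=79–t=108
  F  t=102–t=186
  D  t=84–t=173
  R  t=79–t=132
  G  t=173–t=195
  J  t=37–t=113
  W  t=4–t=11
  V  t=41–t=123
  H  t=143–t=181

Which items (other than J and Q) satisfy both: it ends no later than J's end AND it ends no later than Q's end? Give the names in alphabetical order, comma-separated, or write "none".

Conditions: its end is no later than J's end (X.end <= t=113) AND its end is no later than Q's end (X.end <= t=123).
A: end t=144 <= t=113? ✗; end t=144 <= t=123? ✗ → no.
D: end t=173 <= t=113? ✗; end t=173 <= t=123? ✗ → no.
F: end t=186 <= t=113? ✗; end t=186 <= t=123? ✗ → no.
G: end t=195 <= t=113? ✗; end t=195 <= t=123? ✗ → no.
H: end t=181 <= t=113? ✗; end t=181 <= t=123? ✗ → no.
N: end t=173 <= t=113? ✗; end t=173 <= t=123? ✗ → no.
P: end t=108 <= t=113? ✓; end t=108 <= t=123? ✓ → yes.
R: end t=132 <= t=113? ✗; end t=132 <= t=123? ✗ → no.
S: end t=164 <= t=113? ✗; end t=164 <= t=123? ✗ → no.
V: end t=123 <= t=113? ✗; end t=123 <= t=123? ✓ → no.
W: end t=11 <= t=113? ✓; end t=11 <= t=123? ✓ → yes.
Result: P, W.

P, W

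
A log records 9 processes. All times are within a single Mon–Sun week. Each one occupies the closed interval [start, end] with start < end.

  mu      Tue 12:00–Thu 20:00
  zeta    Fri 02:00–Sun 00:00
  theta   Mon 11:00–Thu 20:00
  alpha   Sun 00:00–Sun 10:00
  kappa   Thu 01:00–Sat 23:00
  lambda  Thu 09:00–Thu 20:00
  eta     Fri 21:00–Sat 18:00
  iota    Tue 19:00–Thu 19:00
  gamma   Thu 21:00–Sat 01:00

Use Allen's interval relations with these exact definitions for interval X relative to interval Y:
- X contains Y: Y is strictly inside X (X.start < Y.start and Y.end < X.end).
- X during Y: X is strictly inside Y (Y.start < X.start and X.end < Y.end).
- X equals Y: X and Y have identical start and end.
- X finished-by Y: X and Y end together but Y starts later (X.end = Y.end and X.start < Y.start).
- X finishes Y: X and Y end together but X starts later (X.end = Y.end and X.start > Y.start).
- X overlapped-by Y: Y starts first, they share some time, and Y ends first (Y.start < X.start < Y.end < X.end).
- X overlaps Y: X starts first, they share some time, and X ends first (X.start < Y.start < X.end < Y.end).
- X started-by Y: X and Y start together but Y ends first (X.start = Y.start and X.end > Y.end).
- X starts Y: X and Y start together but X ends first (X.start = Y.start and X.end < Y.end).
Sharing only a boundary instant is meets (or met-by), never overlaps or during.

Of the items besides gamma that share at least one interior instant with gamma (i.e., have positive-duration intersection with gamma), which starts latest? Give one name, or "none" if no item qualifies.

eta

Target gamma = [Thu 21:00, Sat 01:00].
alpha [Sun 00:00, Sun 10:00] → after → excluded.
eta [Fri 21:00, Sat 18:00] → overlapped-by → candidate.
iota [Tue 19:00, Thu 19:00] → before → excluded.
kappa [Thu 01:00, Sat 23:00] → contains → candidate.
lambda [Thu 09:00, Thu 20:00] → before → excluded.
mu [Tue 12:00, Thu 20:00] → before → excluded.
theta [Mon 11:00, Thu 20:00] → before → excluded.
zeta [Fri 02:00, Sun 00:00] → overlapped-by → candidate.
Among candidates, latest start is Fri 21:00 → eta.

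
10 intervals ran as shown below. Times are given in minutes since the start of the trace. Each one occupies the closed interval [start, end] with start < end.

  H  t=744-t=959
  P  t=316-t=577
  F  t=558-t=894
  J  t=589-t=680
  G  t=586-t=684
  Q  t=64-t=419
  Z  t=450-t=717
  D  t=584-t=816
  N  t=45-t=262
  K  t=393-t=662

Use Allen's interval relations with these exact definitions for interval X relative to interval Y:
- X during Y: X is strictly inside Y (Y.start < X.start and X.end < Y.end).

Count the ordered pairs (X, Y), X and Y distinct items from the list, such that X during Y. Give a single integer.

8

Checking all 90 ordered pairs for relation 'during'; matching pairs in alphabetical order:
(D, F): D during F ✓
(G, D): G during D ✓
(G, F): G during F ✓
(G, Z): G during Z ✓
(J, D): J during D ✓
(J, F): J during F ✓
(J, G): J during G ✓
(J, Z): J during Z ✓
Count: 8.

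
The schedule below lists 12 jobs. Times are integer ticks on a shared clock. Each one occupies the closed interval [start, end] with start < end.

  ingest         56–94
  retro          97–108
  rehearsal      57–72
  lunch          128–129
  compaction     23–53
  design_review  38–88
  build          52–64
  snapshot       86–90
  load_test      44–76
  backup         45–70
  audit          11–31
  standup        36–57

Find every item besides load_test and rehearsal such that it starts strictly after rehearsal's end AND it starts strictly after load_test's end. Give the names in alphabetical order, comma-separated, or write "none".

Conditions: its start is strictly after rehearsal's end (X.start > 72) AND its start is strictly after load_test's end (X.start > 76).
audit: start 11 > 72? ✗; start 11 > 76? ✗ → no.
backup: start 45 > 72? ✗; start 45 > 76? ✗ → no.
build: start 52 > 72? ✗; start 52 > 76? ✗ → no.
compaction: start 23 > 72? ✗; start 23 > 76? ✗ → no.
design_review: start 38 > 72? ✗; start 38 > 76? ✗ → no.
ingest: start 56 > 72? ✗; start 56 > 76? ✗ → no.
lunch: start 128 > 72? ✓; start 128 > 76? ✓ → yes.
retro: start 97 > 72? ✓; start 97 > 76? ✓ → yes.
snapshot: start 86 > 72? ✓; start 86 > 76? ✓ → yes.
standup: start 36 > 72? ✗; start 36 > 76? ✗ → no.
Result: lunch, retro, snapshot.

lunch, retro, snapshot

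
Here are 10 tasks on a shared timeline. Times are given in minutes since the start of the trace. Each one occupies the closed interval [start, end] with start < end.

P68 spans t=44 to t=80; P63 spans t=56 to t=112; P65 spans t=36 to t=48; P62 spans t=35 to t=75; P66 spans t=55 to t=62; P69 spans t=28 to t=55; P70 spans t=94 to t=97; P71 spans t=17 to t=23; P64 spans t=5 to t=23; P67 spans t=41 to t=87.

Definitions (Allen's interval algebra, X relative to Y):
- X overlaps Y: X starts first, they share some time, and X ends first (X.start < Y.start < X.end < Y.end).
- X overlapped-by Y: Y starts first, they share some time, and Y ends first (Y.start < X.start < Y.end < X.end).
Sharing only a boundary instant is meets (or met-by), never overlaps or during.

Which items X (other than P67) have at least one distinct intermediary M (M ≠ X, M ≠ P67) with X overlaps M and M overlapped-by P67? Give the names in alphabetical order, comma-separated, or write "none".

P62, P66, P68

Target P67 = [t=41, t=87].
Intermediaries M with M overlapped-by P67: P63.
Via P63 — items with X overlaps P63: P62, P66, P68.
Union: P62, P66, P68.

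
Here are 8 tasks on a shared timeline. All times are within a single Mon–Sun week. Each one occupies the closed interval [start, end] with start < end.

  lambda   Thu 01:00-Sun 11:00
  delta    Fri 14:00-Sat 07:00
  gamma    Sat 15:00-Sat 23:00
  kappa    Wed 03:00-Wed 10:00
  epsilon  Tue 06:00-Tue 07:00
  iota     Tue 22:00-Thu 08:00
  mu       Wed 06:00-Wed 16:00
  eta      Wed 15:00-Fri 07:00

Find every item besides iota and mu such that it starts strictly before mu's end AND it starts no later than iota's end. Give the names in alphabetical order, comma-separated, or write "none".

Conditions: its start is strictly before mu's end (X.start < Wed 16:00) AND its start is no later than iota's end (X.start <= Thu 08:00).
delta: start Fri 14:00 < Wed 16:00? ✗; start Fri 14:00 <= Thu 08:00? ✗ → no.
epsilon: start Tue 06:00 < Wed 16:00? ✓; start Tue 06:00 <= Thu 08:00? ✓ → yes.
eta: start Wed 15:00 < Wed 16:00? ✓; start Wed 15:00 <= Thu 08:00? ✓ → yes.
gamma: start Sat 15:00 < Wed 16:00? ✗; start Sat 15:00 <= Thu 08:00? ✗ → no.
kappa: start Wed 03:00 < Wed 16:00? ✓; start Wed 03:00 <= Thu 08:00? ✓ → yes.
lambda: start Thu 01:00 < Wed 16:00? ✗; start Thu 01:00 <= Thu 08:00? ✓ → no.
Result: epsilon, eta, kappa.

epsilon, eta, kappa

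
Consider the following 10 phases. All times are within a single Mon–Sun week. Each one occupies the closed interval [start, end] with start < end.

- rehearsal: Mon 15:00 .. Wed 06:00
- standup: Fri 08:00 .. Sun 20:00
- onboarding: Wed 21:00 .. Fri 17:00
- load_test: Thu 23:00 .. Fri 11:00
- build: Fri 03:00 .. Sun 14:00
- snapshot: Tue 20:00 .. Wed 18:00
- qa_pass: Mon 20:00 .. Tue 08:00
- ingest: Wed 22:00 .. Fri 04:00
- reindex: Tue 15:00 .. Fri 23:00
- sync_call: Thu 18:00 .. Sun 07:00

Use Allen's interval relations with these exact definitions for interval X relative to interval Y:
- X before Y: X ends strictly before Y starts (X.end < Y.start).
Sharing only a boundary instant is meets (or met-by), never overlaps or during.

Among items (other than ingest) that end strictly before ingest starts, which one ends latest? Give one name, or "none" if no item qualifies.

Target ingest = [Wed 22:00, Fri 04:00].
build [Fri 03:00, Sun 14:00] → overlapped-by → excluded.
load_test [Thu 23:00, Fri 11:00] → overlapped-by → excluded.
onboarding [Wed 21:00, Fri 17:00] → contains → excluded.
qa_pass [Mon 20:00, Tue 08:00] → before → candidate.
rehearsal [Mon 15:00, Wed 06:00] → before → candidate.
reindex [Tue 15:00, Fri 23:00] → contains → excluded.
snapshot [Tue 20:00, Wed 18:00] → before → candidate.
standup [Fri 08:00, Sun 20:00] → after → excluded.
sync_call [Thu 18:00, Sun 07:00] → overlapped-by → excluded.
Among candidates, latest end is Wed 18:00 → snapshot.

snapshot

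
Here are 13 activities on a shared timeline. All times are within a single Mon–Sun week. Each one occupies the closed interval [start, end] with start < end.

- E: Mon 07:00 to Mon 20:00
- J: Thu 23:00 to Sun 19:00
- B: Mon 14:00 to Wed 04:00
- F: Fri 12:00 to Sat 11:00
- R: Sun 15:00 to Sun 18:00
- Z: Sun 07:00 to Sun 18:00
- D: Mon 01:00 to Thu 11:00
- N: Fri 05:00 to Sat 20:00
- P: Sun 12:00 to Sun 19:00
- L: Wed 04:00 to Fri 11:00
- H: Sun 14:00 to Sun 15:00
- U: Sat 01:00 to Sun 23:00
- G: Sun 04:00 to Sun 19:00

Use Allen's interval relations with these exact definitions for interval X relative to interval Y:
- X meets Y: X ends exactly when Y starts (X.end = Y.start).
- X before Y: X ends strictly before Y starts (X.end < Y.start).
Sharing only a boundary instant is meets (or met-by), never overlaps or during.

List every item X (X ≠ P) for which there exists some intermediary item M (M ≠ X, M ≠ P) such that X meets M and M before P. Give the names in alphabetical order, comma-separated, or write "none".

Target P = [Sun 12:00, Sun 19:00].
Intermediaries M with M before P: B, D, E, F, L, N.
Via B — items with X meets B: none.
Via D — items with X meets D: none.
Via E — items with X meets E: none.
Via F — items with X meets F: none.
Via L — items with X meets L: B.
Via N — items with X meets N: none.
Union: B.

B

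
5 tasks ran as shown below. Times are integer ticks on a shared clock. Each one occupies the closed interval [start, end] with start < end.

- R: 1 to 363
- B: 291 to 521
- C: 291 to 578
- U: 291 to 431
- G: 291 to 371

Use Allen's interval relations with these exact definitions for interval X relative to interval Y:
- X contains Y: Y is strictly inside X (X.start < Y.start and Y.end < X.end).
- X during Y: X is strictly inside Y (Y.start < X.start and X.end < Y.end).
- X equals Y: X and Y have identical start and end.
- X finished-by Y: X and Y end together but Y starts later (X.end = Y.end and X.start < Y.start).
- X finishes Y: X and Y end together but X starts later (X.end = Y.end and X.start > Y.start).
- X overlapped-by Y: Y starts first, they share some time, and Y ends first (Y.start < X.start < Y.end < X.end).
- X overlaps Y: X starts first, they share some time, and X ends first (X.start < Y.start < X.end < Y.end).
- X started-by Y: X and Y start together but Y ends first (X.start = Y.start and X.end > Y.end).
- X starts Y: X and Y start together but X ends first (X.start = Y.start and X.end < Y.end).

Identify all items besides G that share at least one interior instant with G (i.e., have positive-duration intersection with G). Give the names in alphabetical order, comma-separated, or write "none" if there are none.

Target G = [291, 371].
B [291, 521] → started-by → yes.
C [291, 578] → started-by → yes.
R [1, 363] → overlaps → yes.
U [291, 431] → started-by → yes.
Result: B, C, R, U.

B, C, R, U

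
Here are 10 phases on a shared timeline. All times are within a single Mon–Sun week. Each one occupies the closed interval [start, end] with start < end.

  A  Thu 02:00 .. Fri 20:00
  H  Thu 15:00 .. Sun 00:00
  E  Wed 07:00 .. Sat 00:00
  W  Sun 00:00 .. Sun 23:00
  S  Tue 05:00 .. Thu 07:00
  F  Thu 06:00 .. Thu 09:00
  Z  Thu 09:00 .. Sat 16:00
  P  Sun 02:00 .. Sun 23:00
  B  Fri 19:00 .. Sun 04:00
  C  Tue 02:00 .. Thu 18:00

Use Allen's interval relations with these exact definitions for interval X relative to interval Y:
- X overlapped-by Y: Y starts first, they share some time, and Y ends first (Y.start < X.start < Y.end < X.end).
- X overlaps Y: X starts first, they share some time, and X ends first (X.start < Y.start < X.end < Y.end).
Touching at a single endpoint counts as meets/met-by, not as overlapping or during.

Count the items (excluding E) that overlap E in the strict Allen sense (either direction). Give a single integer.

5

Target E = [Wed 07:00, Sat 00:00].
A [Thu 02:00, Fri 20:00] → during → no.
B [Fri 19:00, Sun 04:00] → overlapped-by → counts.
C [Tue 02:00, Thu 18:00] → overlaps → counts.
F [Thu 06:00, Thu 09:00] → during → no.
H [Thu 15:00, Sun 00:00] → overlapped-by → counts.
P [Sun 02:00, Sun 23:00] → after → no.
S [Tue 05:00, Thu 07:00] → overlaps → counts.
W [Sun 00:00, Sun 23:00] → after → no.
Z [Thu 09:00, Sat 16:00] → overlapped-by → counts.
Total: 5.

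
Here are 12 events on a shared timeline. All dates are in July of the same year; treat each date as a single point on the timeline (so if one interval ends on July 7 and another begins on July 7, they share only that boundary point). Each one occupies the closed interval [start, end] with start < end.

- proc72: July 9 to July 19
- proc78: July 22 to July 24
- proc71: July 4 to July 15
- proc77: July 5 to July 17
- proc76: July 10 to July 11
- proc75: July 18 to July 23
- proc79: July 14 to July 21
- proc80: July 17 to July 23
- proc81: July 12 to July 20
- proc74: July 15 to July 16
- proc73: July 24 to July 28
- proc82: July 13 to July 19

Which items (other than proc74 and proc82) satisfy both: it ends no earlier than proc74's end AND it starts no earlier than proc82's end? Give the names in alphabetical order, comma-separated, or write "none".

Conditions: its end is no earlier than proc74's end (X.end >= July 16) AND its start is no earlier than proc82's end (X.start >= July 19).
proc71: end July 15 >= July 16? ✗; start July 4 >= July 19? ✗ → no.
proc72: end July 19 >= July 16? ✓; start July 9 >= July 19? ✗ → no.
proc73: end July 28 >= July 16? ✓; start July 24 >= July 19? ✓ → yes.
proc75: end July 23 >= July 16? ✓; start July 18 >= July 19? ✗ → no.
proc76: end July 11 >= July 16? ✗; start July 10 >= July 19? ✗ → no.
proc77: end July 17 >= July 16? ✓; start July 5 >= July 19? ✗ → no.
proc78: end July 24 >= July 16? ✓; start July 22 >= July 19? ✓ → yes.
proc79: end July 21 >= July 16? ✓; start July 14 >= July 19? ✗ → no.
proc80: end July 23 >= July 16? ✓; start July 17 >= July 19? ✗ → no.
proc81: end July 20 >= July 16? ✓; start July 12 >= July 19? ✗ → no.
Result: proc73, proc78.

proc73, proc78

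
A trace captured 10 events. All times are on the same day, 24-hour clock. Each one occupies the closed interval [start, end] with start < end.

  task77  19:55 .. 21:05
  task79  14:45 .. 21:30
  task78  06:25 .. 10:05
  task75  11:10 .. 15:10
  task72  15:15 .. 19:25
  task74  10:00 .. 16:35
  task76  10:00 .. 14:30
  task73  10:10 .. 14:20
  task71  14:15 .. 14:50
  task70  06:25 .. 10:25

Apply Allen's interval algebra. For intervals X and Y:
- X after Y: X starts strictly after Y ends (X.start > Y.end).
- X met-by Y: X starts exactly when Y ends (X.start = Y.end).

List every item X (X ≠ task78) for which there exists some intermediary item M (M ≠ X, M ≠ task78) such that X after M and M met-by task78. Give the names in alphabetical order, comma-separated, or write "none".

Target task78 = [06:25, 10:05].
Intermediaries M with M met-by task78: none.
Union: none.

none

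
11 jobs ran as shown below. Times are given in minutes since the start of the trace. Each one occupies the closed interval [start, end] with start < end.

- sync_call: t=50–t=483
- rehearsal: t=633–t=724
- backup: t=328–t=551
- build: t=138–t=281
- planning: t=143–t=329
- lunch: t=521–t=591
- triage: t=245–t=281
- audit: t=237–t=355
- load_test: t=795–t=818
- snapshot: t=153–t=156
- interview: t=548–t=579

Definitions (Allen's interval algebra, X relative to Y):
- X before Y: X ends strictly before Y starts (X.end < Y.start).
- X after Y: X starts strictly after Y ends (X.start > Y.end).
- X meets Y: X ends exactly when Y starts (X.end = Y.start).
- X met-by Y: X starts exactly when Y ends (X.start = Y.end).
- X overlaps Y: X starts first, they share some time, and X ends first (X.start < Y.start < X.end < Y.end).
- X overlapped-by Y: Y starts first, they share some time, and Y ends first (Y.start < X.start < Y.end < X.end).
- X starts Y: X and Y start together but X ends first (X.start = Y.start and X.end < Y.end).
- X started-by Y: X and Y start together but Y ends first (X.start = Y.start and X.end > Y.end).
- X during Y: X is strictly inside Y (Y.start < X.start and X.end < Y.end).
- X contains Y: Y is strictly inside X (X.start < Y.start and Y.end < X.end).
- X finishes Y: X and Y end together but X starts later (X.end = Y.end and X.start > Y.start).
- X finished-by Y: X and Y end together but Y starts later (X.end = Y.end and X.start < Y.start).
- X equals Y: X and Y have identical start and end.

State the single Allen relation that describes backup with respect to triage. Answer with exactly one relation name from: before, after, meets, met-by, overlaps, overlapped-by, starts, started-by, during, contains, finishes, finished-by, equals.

after

backup = [t=328, t=551]; triage = [t=245, t=281].
Compare endpoints: backup.start > triage.start, backup.start > triage.end, backup.end > triage.start, backup.end > triage.end.
That pattern is 'after'.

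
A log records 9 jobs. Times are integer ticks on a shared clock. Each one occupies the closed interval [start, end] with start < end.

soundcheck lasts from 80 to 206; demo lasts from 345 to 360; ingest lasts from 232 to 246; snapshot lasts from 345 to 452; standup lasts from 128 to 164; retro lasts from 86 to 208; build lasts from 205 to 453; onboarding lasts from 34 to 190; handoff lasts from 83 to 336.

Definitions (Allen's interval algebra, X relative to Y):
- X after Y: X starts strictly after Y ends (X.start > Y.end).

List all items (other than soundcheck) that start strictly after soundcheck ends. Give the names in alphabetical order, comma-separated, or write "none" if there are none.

demo, ingest, snapshot

Target soundcheck = [80, 206].
build [205, 453] → overlapped-by → no.
demo [345, 360] → after → yes.
handoff [83, 336] → overlapped-by → no.
ingest [232, 246] → after → yes.
onboarding [34, 190] → overlaps → no.
retro [86, 208] → overlapped-by → no.
snapshot [345, 452] → after → yes.
standup [128, 164] → during → no.
Result: demo, ingest, snapshot.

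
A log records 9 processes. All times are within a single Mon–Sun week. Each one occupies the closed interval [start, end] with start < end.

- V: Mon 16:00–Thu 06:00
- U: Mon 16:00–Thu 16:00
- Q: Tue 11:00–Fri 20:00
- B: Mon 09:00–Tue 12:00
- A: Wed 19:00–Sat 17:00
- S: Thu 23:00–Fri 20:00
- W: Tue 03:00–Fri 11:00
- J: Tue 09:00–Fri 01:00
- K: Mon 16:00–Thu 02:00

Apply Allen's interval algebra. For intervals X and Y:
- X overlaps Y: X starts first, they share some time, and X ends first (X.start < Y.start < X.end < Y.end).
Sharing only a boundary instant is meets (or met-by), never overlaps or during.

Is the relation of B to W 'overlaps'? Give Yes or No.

B = [Mon 09:00, Tue 12:00], W = [Tue 03:00, Fri 11:00].
Actual relation of B to W: overlaps.
Asked whether 'overlaps' holds → Yes.

Yes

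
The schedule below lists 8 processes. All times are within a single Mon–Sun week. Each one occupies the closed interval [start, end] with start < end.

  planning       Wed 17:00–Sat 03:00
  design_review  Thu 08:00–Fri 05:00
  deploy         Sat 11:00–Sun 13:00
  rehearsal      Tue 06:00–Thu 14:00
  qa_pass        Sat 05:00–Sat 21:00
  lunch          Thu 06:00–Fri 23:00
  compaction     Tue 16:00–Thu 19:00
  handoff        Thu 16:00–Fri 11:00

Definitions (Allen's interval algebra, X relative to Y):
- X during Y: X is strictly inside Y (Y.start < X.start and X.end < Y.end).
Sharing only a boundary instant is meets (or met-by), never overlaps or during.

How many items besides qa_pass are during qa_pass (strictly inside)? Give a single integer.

0

Target qa_pass = [Sat 05:00, Sat 21:00].
compaction [Tue 16:00, Thu 19:00] → before → no.
deploy [Sat 11:00, Sun 13:00] → overlapped-by → no.
design_review [Thu 08:00, Fri 05:00] → before → no.
handoff [Thu 16:00, Fri 11:00] → before → no.
lunch [Thu 06:00, Fri 23:00] → before → no.
planning [Wed 17:00, Sat 03:00] → before → no.
rehearsal [Tue 06:00, Thu 14:00] → before → no.
Total: 0.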